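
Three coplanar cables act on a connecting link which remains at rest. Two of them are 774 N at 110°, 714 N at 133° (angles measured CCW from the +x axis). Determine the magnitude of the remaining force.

F ≈ 1460 N

Sum the known components: ΣF_x = -751.7 N, ΣF_y = 1250 N.
For equilibrium the remaining force must supply (−ΣF_x, −ΣF_y) = (751.7, -1250) N.
Magnitude = √((751.7)² + (-1250)²) = 1458 N; direction = atan2(-1250, 751.7) = 301.0°.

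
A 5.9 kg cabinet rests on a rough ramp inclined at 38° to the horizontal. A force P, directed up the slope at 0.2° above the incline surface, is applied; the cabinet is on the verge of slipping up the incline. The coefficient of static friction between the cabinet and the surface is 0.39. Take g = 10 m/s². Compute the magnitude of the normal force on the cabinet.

On the verge of sliding up the incline, friction equals μN and acts down the slope.
Perpendicular: N + P sin 0.2° = W cos 38° = 46.49 N.
Along incline: P cos 0.2° = W sin 38° + μN  with W sin 38° = 36.32 N.
Solving the pair for P and N: P = 54.38 N, N = 46.3 N (and f = μN = 18.06 N).

N ≈ 46.3 N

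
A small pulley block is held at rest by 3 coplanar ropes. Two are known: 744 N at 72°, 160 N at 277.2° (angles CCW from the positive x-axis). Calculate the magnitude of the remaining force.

Sum the known components: ΣF_x = 250 N, ΣF_y = 548.8 N.
For equilibrium the remaining force must supply (−ΣF_x, −ΣF_y) = (-250, -548.8) N.
Magnitude = √((-250)² + (-548.8)²) = 603.1 N; direction = atan2(-548.8, -250) = 245.5°.

F ≈ 603 N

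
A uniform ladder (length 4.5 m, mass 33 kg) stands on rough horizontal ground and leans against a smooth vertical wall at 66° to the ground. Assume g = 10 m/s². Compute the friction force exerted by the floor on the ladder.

f ≈ 73.5 N

Torques about the foot: N_wall · 4.5 sin 66° = 33×10×2.25 cos 66° → N_wall = 73.463 N.
ΣF_x = 0: f_floor = N_wall = 73.463 N.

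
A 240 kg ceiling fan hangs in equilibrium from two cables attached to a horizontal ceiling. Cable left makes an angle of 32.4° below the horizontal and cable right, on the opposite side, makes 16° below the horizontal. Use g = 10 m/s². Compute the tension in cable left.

Weight W = 240 × 10 = 2400 N acts straight down.
Horizontal: T_left cos 32.4° = T_right cos 16°  →  T_right = 0.8784 T_left.
Vertical: T_left sin 32.4° + T_right sin 16° = 2400.
Substituting the horizontal relation into the vertical equation gives 0.7779 T_left = 2400, so T_left = 3085 N.

T_left ≈ 3090 N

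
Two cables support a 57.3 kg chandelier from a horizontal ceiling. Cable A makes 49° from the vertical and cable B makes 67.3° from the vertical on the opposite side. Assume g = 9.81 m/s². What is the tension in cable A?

Angles from the horizontal: cable A is 90° − 49° = 41°, cable B is 90° − 67.3° = 22.7°.
Weight W = 57.3 × 9.81 = 562.1 N acts straight down.
Horizontal: T_A cos 41° = T_B cos 22.7°  →  T_B = 0.8181 T_A.
Vertical: T_A sin 41° + T_B sin 22.7° = 562.1.
Substituting the horizontal relation into the vertical equation gives 0.9718 T_A = 562.1, so T_A = 578.4 N.

T_A ≈ 578 N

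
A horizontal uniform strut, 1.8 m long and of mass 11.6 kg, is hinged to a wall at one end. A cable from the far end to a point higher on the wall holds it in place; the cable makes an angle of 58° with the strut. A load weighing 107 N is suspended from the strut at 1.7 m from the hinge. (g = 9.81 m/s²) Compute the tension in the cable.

T ≈ 186 N

Take torques about the hinge: T sin 58° · 1.8 = 11.6×9.81×0.9 + 107×1.7 = 284.32 N·m.
So T = 284.32 / (0.8480 × 1.8) = 186.26 N.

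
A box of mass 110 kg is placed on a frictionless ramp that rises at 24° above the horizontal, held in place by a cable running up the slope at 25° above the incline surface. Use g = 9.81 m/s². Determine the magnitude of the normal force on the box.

Take axes along and perpendicular to the incline. Weight components: W sin 24° = 438.9 N down-slope, W cos 24° = 985.8 N into the surface.
Along incline: T cos 25° = W sin 24° → T = 484.3 N.
Perpendicular: N = W cos 24° − T sin 25° = 781.1 N.

N ≈ 781 N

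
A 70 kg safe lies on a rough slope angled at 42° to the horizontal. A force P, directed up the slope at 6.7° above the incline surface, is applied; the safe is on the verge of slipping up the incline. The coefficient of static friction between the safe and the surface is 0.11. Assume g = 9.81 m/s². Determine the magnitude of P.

On the verge of sliding up the incline, friction equals μN and acts down the slope.
Perpendicular: N + P sin 6.7° = W cos 42° = 510.3 N.
Along incline: P cos 6.7° = W sin 42° + μN  with W sin 42° = 459.5 N.
Solving the pair for P and N: P = 512.5 N, N = 450.5 N (and f = μN = 49.56 N).

P ≈ 513 N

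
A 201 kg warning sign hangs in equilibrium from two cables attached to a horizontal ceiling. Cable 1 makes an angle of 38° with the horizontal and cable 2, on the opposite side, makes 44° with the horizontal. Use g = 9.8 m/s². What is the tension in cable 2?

T_2 ≈ 1570 N

Weight W = 201 × 9.8 = 1970 N acts straight down.
Horizontal: T_1 cos 38° = T_2 cos 44°  →  T_1 = 0.9129 T_2.
Vertical: T_1 sin 38° + T_2 sin 44° = 1970.
Substituting the horizontal relation into the vertical equation gives 1.257 T_2 = 1970, so T_2 = 1567 N.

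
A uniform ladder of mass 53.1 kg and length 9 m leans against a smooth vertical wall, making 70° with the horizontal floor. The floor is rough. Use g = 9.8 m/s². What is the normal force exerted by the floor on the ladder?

N_floor ≈ 520 N

ΣF_y = 0: N_floor = 53.1×9.8 = 520.38 N.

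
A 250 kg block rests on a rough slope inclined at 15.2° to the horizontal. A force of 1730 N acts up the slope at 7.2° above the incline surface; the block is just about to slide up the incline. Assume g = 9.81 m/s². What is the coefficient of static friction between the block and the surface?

On the verge of sliding up the incline, friction is at its maximum μN and acts down the slope.
Perpendicular to incline: N = W cos 15.2° − P sin 7.2° = 2367 − 216.8 = 2150 N.
Along incline: P cos 7.2° − μN = W sin 15.2° → μ = −(W sin 15.2° − P cos 7.2°) / N = 0.4993.

μ ≈ 0.499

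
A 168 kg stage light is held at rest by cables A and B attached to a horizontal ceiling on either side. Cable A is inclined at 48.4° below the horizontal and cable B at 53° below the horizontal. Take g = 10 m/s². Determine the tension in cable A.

Weight W = 168 × 10 = 1680 N acts straight down.
Horizontal: T_A cos 48.4° = T_B cos 53°  →  T_B = 1.103 T_A.
Vertical: T_A sin 48.4° + T_B sin 53° = 1680.
Substituting the horizontal relation into the vertical equation gives 1.629 T_A = 1680, so T_A = 1031 N.

T_A ≈ 1030 N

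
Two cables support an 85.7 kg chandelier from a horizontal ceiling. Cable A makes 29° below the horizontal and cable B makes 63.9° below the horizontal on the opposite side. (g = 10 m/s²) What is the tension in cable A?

Weight W = 85.7 × 10 = 857 N acts straight down.
Horizontal: T_A cos 29° = T_B cos 63.9°  →  T_B = 1.988 T_A.
Vertical: T_A sin 29° + T_B sin 63.9° = 857.
Substituting the horizontal relation into the vertical equation gives 2.27 T_A = 857, so T_A = 377.5 N.

T_A ≈ 378 N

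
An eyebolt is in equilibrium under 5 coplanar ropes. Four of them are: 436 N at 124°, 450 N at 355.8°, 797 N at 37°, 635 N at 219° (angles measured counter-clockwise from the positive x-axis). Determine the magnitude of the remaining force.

Sum the known components: ΣF_x = 348 N, ΣF_y = 408.5 N.
For equilibrium the remaining force must supply (−ΣF_x, −ΣF_y) = (-348, -408.5) N.
Magnitude = √((-348)² + (-408.5)²) = 536.7 N; direction = atan2(-408.5, -348) = 229.6°.

F ≈ 537 N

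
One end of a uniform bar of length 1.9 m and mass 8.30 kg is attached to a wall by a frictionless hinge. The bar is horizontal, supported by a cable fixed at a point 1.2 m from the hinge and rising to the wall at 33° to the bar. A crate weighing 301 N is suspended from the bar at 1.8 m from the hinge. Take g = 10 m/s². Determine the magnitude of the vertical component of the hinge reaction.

|H_y| ≈ 133 N

Take torques about the hinge: T sin 33° · 1.2 = 8.30×10×0.95 + 301×1.8 = 620.65 N·m.
So T = 620.65 / (0.5446 × 1.2) = 949.64 N.
ΣF_y = 0: H_y = (8.30×10 + 301) − T sin 33° = 384 − 517.21 = -133.21 N.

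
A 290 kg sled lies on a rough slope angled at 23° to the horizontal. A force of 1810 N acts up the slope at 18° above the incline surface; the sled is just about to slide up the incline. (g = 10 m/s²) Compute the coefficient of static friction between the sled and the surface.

On the verge of sliding up the incline, friction is at its maximum μN and acts down the slope.
Perpendicular to incline: N = W cos 23° − P sin 18° = 2669 − 559.3 = 2110 N.
Along incline: P cos 18° − μN = W sin 23° → μ = −(W sin 23° − P cos 18°) / N = 0.2788.

μ ≈ 0.279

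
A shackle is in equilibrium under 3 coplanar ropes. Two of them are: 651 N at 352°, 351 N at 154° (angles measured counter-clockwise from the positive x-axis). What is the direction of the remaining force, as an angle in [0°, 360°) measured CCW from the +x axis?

θ ≈ 191°

Sum the known components: ΣF_x = 329.2 N, ΣF_y = 63.27 N.
For equilibrium the remaining force must supply (−ΣF_x, −ΣF_y) = (-329.2, -63.27) N.
Magnitude = √((-329.2)² + (-63.27)²) = 335.2 N; direction = atan2(-63.27, -329.2) = 190.9°.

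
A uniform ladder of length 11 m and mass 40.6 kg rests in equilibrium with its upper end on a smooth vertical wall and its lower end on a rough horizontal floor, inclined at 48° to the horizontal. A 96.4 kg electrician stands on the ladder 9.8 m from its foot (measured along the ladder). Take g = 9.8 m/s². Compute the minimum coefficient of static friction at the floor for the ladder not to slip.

μ_min ≈ 0.698

ΣF_y = 0: N_floor = 40.6×9.8 + 96.4×9.8 = 1342.6 N.
Torques about the foot: N_wall · 11 sin 48° = 40.6×9.8×5.5 cos 48° + 96.4×9.8×9.8 cos 48° → N_wall = 936.96 N.
ΣF_x = 0: f_floor = N_wall = 936.96 N.
μ_min = f_floor / N_floor = 936.96 / 1342.6 = 0.6979.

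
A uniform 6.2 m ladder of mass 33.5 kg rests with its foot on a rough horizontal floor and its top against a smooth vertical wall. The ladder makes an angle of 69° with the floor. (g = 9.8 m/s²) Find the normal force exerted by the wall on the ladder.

N_wall ≈ 63 N

Torques about the foot: N_wall · 6.2 sin 69° = 33.5×9.8×3.1 cos 69° → N_wall = 63.011 N.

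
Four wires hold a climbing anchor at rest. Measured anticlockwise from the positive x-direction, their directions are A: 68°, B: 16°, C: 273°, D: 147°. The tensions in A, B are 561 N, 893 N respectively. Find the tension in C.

Resolve: ΣF_x = 561 cos 68° + 893 cos 16° + T_C cos 273° + T_D cos 147° = 0.
        ΣF_y = 561 sin 68° + 893 sin 16° + T_C sin 273° + T_D sin 147° = 0.
The known terms sum to (1069, 766.3) N, so 0.0523 T_C − 0.8387 T_D = -1069 and -0.9986 T_C + 0.5446 T_D = -766.3.
Solving simultaneously: T_C = 1514 N, T_D = 1369 N.

T_C ≈ 1510 N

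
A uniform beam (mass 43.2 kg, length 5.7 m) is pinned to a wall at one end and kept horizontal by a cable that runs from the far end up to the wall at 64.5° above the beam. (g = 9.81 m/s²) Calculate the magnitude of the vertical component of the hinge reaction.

|H_y| ≈ 212 N

Take torques about the hinge: T sin 64.5° · 5.7 = 43.2×9.81×2.85 = 1207.8 N·m.
So T = 1207.8 / (0.9026 × 5.7) = 234.77 N.
ΣF_y = 0: H_y = (43.2×9.81) − T sin 64.5° = 423.79 − 211.9 = 211.9 N.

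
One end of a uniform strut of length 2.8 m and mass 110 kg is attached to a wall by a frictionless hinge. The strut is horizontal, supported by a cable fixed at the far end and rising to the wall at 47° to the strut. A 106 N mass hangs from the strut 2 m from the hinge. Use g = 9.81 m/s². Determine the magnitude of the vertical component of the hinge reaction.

|H_y| ≈ 570 N

Take torques about the hinge: T sin 47° · 2.8 = 110×9.81×1.4 + 106×2 = 1722.7 N·m.
So T = 1722.7 / (0.7314 × 2.8) = 841.27 N.
ΣF_y = 0: H_y = (110×9.81 + 106) − T sin 47° = 1185.1 − 615.26 = 569.84 N.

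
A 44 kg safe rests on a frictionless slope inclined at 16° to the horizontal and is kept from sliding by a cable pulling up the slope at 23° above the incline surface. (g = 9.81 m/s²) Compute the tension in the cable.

Take axes along and perpendicular to the incline. Weight components: W sin 16° = 119 N down-slope, W cos 16° = 414.9 N into the surface.
Along incline: T cos 23° = W sin 16° → T = 129.3 N.
Perpendicular: N = W cos 16° − T sin 23° = 364.4 N.

T ≈ 129 N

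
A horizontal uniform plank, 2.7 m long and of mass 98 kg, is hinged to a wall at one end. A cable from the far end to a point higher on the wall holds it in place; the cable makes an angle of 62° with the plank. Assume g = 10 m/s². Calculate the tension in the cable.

T ≈ 555 N

Take torques about the hinge: T sin 62° · 2.7 = 98×10×1.35 = 1323 N·m.
So T = 1323 / (0.8829 × 2.7) = 554.96 N.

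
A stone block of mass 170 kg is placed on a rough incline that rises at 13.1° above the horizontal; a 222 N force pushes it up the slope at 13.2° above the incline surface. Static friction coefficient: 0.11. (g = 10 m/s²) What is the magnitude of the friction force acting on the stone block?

Axes along / perpendicular to the incline. W sin 13.1° = 385.3 N down-slope; W cos 13.1° = 1656 N into the surface.
Perpendicular: N = W cos 13.1° − P sin 13.2° = 1656 − 50.69 = 1605 N.
Along incline: P cos 13.2° + f = W sin 13.1° (friction acts up-slope) → f = 385.3 − 216.1 = 169.2 N.
|f| = 169.2 N ≤ μN = 176.6 N, so the stone block is indeed static.

f ≈ 169 N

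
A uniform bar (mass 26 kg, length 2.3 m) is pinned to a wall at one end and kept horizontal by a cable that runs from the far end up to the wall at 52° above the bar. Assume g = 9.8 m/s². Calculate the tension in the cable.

T ≈ 162 N

Take torques about the hinge: T sin 52° · 2.3 = 26×9.8×1.15 = 293.02 N·m.
So T = 293.02 / (0.7880 × 2.3) = 161.67 N.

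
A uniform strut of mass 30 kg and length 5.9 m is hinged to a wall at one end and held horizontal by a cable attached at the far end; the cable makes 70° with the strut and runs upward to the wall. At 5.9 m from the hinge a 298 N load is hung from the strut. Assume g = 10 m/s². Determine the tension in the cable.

Take torques about the hinge: T sin 70° · 5.9 = 30×10×2.95 + 298×5.9 = 2643.2 N·m.
So T = 2643.2 / (0.9397 × 5.9) = 476.75 N.

T ≈ 477 N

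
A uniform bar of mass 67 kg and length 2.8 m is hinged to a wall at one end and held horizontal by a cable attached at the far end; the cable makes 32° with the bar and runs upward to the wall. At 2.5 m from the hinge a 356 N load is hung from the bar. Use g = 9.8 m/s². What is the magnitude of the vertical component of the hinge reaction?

|H_y| ≈ 366 N

Take torques about the hinge: T sin 32° · 2.8 = 67×9.8×1.4 + 356×2.5 = 1809.2 N·m.
So T = 1809.2 / (0.5299 × 2.8) = 1219.4 N.
ΣF_y = 0: H_y = (67×9.8 + 356) − T sin 32° = 1012.6 − 646.16 = 366.44 N.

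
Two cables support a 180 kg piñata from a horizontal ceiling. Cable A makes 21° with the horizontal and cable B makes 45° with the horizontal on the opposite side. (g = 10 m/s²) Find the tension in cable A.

T_A ≈ 1390 N

Weight W = 180 × 10 = 1800 N acts straight down.
Horizontal: T_A cos 21° = T_B cos 45°  →  T_B = 1.32 T_A.
Vertical: T_A sin 21° + T_B sin 45° = 1800.
Substituting the horizontal relation into the vertical equation gives 1.292 T_A = 1800, so T_A = 1393 N.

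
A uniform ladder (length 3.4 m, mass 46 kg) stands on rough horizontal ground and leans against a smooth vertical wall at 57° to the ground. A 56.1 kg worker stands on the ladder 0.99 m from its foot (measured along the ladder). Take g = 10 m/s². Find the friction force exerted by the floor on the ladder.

Torques about the foot: N_wall · 3.4 sin 57° = 46×10×1.7 cos 57° + 56.1×10×0.99 cos 57° → N_wall = 255.44 N.
ΣF_x = 0: f_floor = N_wall = 255.44 N.

f ≈ 255 N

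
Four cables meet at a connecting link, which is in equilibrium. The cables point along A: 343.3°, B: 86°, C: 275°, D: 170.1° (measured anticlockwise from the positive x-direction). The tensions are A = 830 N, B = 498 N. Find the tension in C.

T_C ≈ 411 N

Resolve: ΣF_x = 830 cos 343.3° + 498 cos 86° + T_C cos 275° + T_D cos 170.1° = 0.
        ΣF_y = 830 sin 343.3° + 498 sin 86° + T_C sin 275° + T_D sin 170.1° = 0.
The known terms sum to (829.7, 258.3) N, so 0.0872 T_C − 0.9851 T_D = -829.7 and -0.9962 T_C + 0.1719 T_D = -258.3.
Solving simultaneously: T_C = 410.9 N, T_D = 878.6 N.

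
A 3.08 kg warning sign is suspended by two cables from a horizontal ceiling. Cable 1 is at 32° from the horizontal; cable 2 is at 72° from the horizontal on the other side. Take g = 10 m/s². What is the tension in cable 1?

Weight W = 3.08 × 10 = 30.8 N acts straight down.
Horizontal: T_1 cos 32° = T_2 cos 72°  →  T_2 = 2.744 T_1.
Vertical: T_1 sin 32° + T_2 sin 72° = 30.8.
Substituting the horizontal relation into the vertical equation gives 3.14 T_1 = 30.8, so T_1 = 9.809 N.

T_1 ≈ 9.81 N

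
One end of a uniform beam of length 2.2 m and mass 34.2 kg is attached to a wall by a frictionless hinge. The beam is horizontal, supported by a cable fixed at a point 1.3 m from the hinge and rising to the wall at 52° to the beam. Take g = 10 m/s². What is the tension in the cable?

Take torques about the hinge: T sin 52° · 1.3 = 34.2×10×1.1 = 376.2 N·m.
So T = 376.2 / (0.7880 × 1.3) = 367.23 N.

T ≈ 367 N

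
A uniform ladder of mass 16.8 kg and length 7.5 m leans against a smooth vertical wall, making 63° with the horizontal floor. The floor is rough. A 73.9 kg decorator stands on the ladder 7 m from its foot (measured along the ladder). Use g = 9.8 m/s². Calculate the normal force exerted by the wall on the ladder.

Torques about the foot: N_wall · 7.5 sin 63° = 16.8×9.8×3.75 cos 63° + 73.9×9.8×7 cos 63° → N_wall = 386.35 N.

N_wall ≈ 386 N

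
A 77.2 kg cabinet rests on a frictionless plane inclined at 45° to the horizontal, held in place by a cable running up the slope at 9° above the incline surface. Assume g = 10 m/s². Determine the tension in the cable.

T ≈ 553 N

Take axes along and perpendicular to the incline. Weight components: W sin 45° = 545.9 N down-slope, W cos 45° = 545.9 N into the surface.
Along incline: T cos 9° = W sin 45° → T = 552.7 N.
Perpendicular: N = W cos 45° − T sin 9° = 459.4 N.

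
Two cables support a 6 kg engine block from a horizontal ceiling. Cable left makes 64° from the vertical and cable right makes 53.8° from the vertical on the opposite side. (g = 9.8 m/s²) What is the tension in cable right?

Angles from the horizontal: cable left is 90° − 64° = 26°, cable right is 90° − 53.8° = 36.2°.
Weight W = 6 × 9.8 = 58.8 N acts straight down.
Horizontal: T_left cos 26° = T_right cos 36.2°  →  T_left = 0.8978 T_right.
Vertical: T_left sin 26° + T_right sin 36.2° = 58.8.
Substituting the horizontal relation into the vertical equation gives 0.9842 T_right = 58.8, so T_right = 59.74 N.

T_right ≈ 59.7 N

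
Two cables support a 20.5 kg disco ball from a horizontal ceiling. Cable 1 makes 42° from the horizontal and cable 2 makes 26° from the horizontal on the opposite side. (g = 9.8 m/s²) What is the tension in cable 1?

Weight W = 20.5 × 9.8 = 200.9 N acts straight down.
Horizontal: T_1 cos 42° = T_2 cos 26°  →  T_2 = 0.8268 T_1.
Vertical: T_1 sin 42° + T_2 sin 26° = 200.9.
Substituting the horizontal relation into the vertical equation gives 1.032 T_1 = 200.9, so T_1 = 194.7 N.

T_1 ≈ 195 N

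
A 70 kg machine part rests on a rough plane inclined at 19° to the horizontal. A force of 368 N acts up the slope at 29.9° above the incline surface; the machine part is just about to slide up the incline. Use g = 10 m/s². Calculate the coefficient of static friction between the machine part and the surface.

On the verge of sliding up the incline, friction is at its maximum μN and acts down the slope.
Perpendicular to incline: N = W cos 19° − P sin 29.9° = 661.9 − 183.4 = 478.4 N.
Along incline: P cos 29.9° − μN = W sin 19° → μ = −(W sin 19° − P cos 29.9°) / N = 0.1905.

μ ≈ 0.190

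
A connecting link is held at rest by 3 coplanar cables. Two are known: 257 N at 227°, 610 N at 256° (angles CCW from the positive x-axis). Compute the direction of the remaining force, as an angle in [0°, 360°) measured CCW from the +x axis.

θ ≈ 67.5°

Sum the known components: ΣF_x = -322.8 N, ΣF_y = -779.8 N.
For equilibrium the remaining force must supply (−ΣF_x, −ΣF_y) = (322.8, 779.8) N.
Magnitude = √((322.8)² + (779.8)²) = 844 N; direction = atan2(779.8, 322.8) = 67.5°.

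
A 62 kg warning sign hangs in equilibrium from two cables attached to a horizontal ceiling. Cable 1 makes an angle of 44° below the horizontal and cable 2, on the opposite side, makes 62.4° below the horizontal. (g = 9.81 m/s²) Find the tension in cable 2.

Weight W = 62 × 9.81 = 608.2 N acts straight down.
Horizontal: T_1 cos 44° = T_2 cos 62.4°  →  T_1 = 0.6441 T_2.
Vertical: T_1 sin 44° + T_2 sin 62.4° = 608.2.
Substituting the horizontal relation into the vertical equation gives 1.334 T_2 = 608.2, so T_2 = 456.1 N.

T_2 ≈ 456 N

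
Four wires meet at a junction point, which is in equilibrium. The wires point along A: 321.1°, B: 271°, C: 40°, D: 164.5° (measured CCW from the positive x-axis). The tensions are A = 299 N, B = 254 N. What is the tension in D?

T_D ≈ 596 N

Resolve: ΣF_x = 299 cos 321.1° + 254 cos 271° + T_C cos 40° + T_D cos 164.5° = 0.
        ΣF_y = 299 sin 321.1° + 254 sin 271° + T_C sin 40° + T_D sin 164.5° = 0.
The known terms sum to (237.1, -441.7) N, so 0.7660 T_C − 0.9636 T_D = -237.1 and 0.6428 T_C + 0.2672 T_D = 441.7.
Solving simultaneously: T_C = 439.6 N, T_D = 595.5 N.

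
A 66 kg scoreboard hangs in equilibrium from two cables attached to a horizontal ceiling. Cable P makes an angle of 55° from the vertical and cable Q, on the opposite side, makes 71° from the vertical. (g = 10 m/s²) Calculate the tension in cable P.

T_P ≈ 771 N

Angles from the horizontal: cable P is 90° − 55° = 35°, cable Q is 90° − 71° = 19°.
Weight W = 66 × 10 = 660 N acts straight down.
Horizontal: T_P cos 35° = T_Q cos 19°  →  T_Q = 0.8664 T_P.
Vertical: T_P sin 35° + T_Q sin 19° = 660.
Substituting the horizontal relation into the vertical equation gives 0.8556 T_P = 660, so T_P = 771.4 N.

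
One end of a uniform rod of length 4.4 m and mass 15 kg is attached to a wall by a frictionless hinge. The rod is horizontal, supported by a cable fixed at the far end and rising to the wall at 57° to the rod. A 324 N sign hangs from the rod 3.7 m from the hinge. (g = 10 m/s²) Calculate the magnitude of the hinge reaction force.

Take torques about the hinge: T sin 57° · 4.4 = 15×10×2.2 + 324×3.7 = 1528.8 N·m.
So T = 1528.8 / (0.8387 × 4.4) = 414.29 N.
ΣF_x = 0: H_x = T cos 57° = 225.64 N.
ΣF_y = 0: H_y = (15×10 + 324) − T sin 57° = 474 − 347.45 = 126.55 N.
|H| = √(H_x² + H_y²) = √((225.64)² + (126.55)²) = 258.7 N.

|H| ≈ 259 N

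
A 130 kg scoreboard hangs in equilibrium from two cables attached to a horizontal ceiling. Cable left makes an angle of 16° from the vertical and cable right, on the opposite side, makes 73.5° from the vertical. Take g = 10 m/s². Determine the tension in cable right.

Angles from the horizontal: cable left is 90° − 16° = 74°, cable right is 90° − 73.5° = 16.5°.
Weight W = 130 × 10 = 1300 N acts straight down.
Horizontal: T_left cos 74° = T_right cos 16.5°  →  T_left = 3.479 T_right.
Vertical: T_left sin 74° + T_right sin 16.5° = 1300.
Substituting the horizontal relation into the vertical equation gives 3.628 T_right = 1300, so T_right = 358.3 N.

T_right ≈ 358 N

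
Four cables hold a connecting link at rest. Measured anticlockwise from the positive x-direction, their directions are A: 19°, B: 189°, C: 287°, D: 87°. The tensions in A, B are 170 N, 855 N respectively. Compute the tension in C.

Resolve: ΣF_x = 170 cos 19° + 855 cos 189° + T_C cos 287° + T_D cos 87° = 0.
        ΣF_y = 170 sin 19° + 855 sin 189° + T_C sin 287° + T_D sin 87° = 0.
The known terms sum to (-683.7, -78.4) N, so 0.2924 T_C + 0.0523 T_D = 683.7 and -0.9563 T_C + 0.9986 T_D = 78.4.
Solving simultaneously: T_C = 1984 N, T_D = 1979 N.

T_C ≈ 1980 N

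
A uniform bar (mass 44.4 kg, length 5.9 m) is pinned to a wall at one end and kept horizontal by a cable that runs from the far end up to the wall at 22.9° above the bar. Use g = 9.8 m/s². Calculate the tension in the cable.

Take torques about the hinge: T sin 22.9° · 5.9 = 44.4×9.8×2.95 = 1283.6 N·m.
So T = 1283.6 / (0.3891 × 5.9) = 559.1 N.

T ≈ 559 N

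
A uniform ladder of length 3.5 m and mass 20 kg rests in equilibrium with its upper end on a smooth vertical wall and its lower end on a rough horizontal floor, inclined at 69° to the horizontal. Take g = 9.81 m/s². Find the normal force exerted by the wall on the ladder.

N_wall ≈ 37.7 N

Torques about the foot: N_wall · 3.5 sin 69° = 20×9.81×1.75 cos 69° → N_wall = 37.657 N.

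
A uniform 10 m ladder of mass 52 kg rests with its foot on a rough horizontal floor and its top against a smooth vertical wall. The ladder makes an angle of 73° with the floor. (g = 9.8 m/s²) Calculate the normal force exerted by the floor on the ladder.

ΣF_y = 0: N_floor = 52×9.8 = 509.6 N.

N_floor ≈ 510 N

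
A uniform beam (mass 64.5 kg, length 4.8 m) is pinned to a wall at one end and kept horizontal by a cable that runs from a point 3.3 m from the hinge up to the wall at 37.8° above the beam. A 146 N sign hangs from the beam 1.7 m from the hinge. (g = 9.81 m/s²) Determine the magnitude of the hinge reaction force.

Take torques about the hinge: T sin 37.8° · 3.3 = 64.5×9.81×2.4 + 146×1.7 = 1766.8 N·m.
So T = 1766.8 / (0.6129 × 3.3) = 873.53 N.
ΣF_x = 0: H_x = T cos 37.8° = 690.22 N.
ΣF_y = 0: H_y = (64.5×9.81 + 146) − T sin 37.8° = 778.75 − 535.39 = 243.35 N.
|H| = √(H_x² + H_y²) = √((690.22)² + (243.35)²) = 731.87 N.

|H| ≈ 732 N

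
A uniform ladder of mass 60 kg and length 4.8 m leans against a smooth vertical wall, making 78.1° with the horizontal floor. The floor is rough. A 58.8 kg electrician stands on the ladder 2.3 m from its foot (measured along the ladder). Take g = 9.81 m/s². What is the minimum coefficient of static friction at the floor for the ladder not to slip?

ΣF_y = 0: N_floor = 60×9.81 + 58.8×9.81 = 1165.4 N.
Torques about the foot: N_wall · 4.8 sin 78.1° = 60×9.81×2.4 cos 78.1° + 58.8×9.81×2.3 cos 78.1° → N_wall = 120.26 N.
ΣF_x = 0: f_floor = N_wall = 120.26 N.
μ_min = f_floor / N_floor = 120.26 / 1165.4 = 0.1032.

μ_min ≈ 0.103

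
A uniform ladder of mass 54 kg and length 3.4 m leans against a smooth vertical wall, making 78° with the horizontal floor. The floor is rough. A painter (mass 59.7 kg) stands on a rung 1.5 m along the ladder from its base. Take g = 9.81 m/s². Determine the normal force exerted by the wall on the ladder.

Torques about the foot: N_wall · 3.4 sin 78° = 54×9.81×1.7 cos 78° + 59.7×9.81×1.5 cos 78° → N_wall = 111.22 N.

N_wall ≈ 111 N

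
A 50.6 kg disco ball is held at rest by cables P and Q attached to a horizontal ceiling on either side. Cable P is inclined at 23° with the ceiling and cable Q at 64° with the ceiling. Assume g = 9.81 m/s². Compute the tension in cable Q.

Weight W = 50.6 × 9.81 = 496.4 N acts straight down.
Horizontal: T_P cos 23° = T_Q cos 64°  →  T_P = 0.4762 T_Q.
Vertical: T_P sin 23° + T_Q sin 64° = 496.4.
Substituting the horizontal relation into the vertical equation gives 1.085 T_Q = 496.4, so T_Q = 457.6 N.

T_Q ≈ 458 N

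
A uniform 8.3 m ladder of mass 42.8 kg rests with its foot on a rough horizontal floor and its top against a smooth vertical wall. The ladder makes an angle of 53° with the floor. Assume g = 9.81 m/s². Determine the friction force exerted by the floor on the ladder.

Torques about the foot: N_wall · 8.3 sin 53° = 42.8×9.81×4.15 cos 53° → N_wall = 158.2 N.
ΣF_x = 0: f_floor = N_wall = 158.2 N.

f ≈ 158 N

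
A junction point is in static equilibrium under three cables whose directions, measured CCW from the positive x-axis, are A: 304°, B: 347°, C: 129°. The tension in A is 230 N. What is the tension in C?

T_C ≈ 255 N

Resolve: ΣF_x = 230 cos 304° + T_B cos 347° + T_C cos 129° = 0.
        ΣF_y = 230 sin 304° + T_B sin 347° + T_C sin 129° = 0.
The known terms sum to (128.6, -190.7) N, so 0.9744 T_B − 0.6293 T_C = -128.6 and -0.2250 T_B + 0.7771 T_C = 190.7.
Solving simultaneously: T_B = 32.56 N, T_C = 254.8 N.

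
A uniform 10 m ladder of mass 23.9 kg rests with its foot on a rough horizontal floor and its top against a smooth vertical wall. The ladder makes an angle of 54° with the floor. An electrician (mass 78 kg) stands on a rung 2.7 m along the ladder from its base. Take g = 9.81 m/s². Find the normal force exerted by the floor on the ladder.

N_floor ≈ 1000 N

ΣF_y = 0: N_floor = 23.9×9.81 + 78×9.81 = 999.64 N.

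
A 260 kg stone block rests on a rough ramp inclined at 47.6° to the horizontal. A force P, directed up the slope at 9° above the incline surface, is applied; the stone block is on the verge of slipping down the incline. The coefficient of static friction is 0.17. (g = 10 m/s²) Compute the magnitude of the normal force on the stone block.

N ≈ 1490 N

On the verge of sliding down the incline, friction equals μN and acts up the slope.
Perpendicular: N + P sin 9° = W cos 47.6° = 1753 N.
Along incline: P cos 9° + μN = W sin 47.6° with W sin 47.6° = 1920 N.
Solving the pair for P and N: P = 1688 N, N = 1489 N (and f = μN = 253.2 N).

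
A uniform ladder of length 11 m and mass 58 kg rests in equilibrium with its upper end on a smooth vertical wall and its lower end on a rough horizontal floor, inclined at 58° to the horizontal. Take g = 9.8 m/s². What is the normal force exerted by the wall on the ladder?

Torques about the foot: N_wall · 11 sin 58° = 58×9.8×5.5 cos 58° → N_wall = 177.59 N.

N_wall ≈ 178 N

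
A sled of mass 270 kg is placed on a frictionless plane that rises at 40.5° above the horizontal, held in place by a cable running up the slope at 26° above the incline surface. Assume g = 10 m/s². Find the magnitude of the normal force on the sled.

Take axes along and perpendicular to the incline. Weight components: W sin 40.5° = 1754 N down-slope, W cos 40.5° = 2053 N into the surface.
Along incline: T cos 26° = W sin 40.5° → T = 1951 N.
Perpendicular: N = W cos 40.5° − T sin 26° = 1198 N.

N ≈ 1200 N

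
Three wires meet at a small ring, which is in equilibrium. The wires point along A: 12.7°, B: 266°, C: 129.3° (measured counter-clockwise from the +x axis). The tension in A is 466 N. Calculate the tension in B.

Resolve: ΣF_x = 466 cos 12.7° + T_B cos 266° + T_C cos 129.3° = 0.
        ΣF_y = 466 sin 12.7° + T_B sin 266° + T_C sin 129.3° = 0.
The known terms sum to (454.6, 102.4) N, so -0.0698 T_B − 0.6334 T_C = -454.6 and -0.9976 T_B + 0.7738 T_C = -102.4.
Solving simultaneously: T_B = 607.6 N, T_C = 650.8 N.

T_B ≈ 608 N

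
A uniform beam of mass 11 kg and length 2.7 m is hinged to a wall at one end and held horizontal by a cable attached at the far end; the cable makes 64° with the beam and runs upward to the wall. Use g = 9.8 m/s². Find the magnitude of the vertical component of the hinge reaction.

Take torques about the hinge: T sin 64° · 2.7 = 11×9.8×1.35 = 145.53 N·m.
So T = 145.53 / (0.8988 × 2.7) = 59.969 N.
ΣF_y = 0: H_y = (11×9.8) − T sin 64° = 107.8 − 53.9 = 53.9 N.

|H_y| ≈ 53.9 N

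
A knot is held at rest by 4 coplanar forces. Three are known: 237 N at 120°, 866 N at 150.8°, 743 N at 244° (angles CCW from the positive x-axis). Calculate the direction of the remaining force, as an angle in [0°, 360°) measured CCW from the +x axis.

θ ≈ 1.91°

Sum the known components: ΣF_x = -1200 N, ΣF_y = -40.07 N.
For equilibrium the remaining force must supply (−ΣF_x, −ΣF_y) = (1200, 40.07) N.
Magnitude = √((1200)² + (40.07)²) = 1201 N; direction = atan2(40.07, 1200) = 1.9°.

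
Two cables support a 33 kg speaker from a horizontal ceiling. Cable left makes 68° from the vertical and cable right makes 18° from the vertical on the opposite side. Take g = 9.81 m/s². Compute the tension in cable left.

T_left ≈ 100 N

Angles from the horizontal: cable left is 90° − 68° = 22°, cable right is 90° − 18° = 72°.
Weight W = 33 × 9.81 = 323.7 N acts straight down.
Horizontal: T_left cos 22° = T_right cos 72°  →  T_right = 3.0 T_left.
Vertical: T_left sin 22° + T_right sin 72° = 323.7.
Substituting the horizontal relation into the vertical equation gives 3.228 T_left = 323.7, so T_left = 100.3 N.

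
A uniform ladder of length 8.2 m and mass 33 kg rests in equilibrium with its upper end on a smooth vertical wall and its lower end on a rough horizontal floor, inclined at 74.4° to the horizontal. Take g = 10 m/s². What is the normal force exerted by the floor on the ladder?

ΣF_y = 0: N_floor = 33×10 = 330 N.

N_floor ≈ 330 N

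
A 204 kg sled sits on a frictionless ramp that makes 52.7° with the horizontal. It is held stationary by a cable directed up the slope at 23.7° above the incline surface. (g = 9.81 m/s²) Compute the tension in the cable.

Take axes along and perpendicular to the incline. Weight components: W sin 52.7° = 1592 N down-slope, W cos 52.7° = 1213 N into the surface.
Along incline: T cos 23.7° = W sin 52.7° → T = 1739 N.
Perpendicular: N = W cos 52.7° − T sin 23.7° = 513.9 N.

T ≈ 1740 N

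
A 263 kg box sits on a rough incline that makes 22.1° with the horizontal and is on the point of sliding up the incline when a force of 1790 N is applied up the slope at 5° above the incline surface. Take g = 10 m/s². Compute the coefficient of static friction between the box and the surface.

μ ≈ 0.348

On the verge of sliding up the incline, friction is at its maximum μN and acts down the slope.
Perpendicular to incline: N = W cos 22.1° − P sin 5° = 2437 − 156 = 2281 N.
Along incline: P cos 5° − μN = W sin 22.1° → μ = −(W sin 22.1° − P cos 5°) / N = 0.348.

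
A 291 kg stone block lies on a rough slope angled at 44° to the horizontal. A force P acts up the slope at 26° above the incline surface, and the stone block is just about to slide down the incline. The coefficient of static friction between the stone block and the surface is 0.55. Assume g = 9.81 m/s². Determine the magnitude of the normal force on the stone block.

N ≈ 1480 N

On the verge of sliding down the incline, friction equals μN and acts up the slope.
Perpendicular: N + P sin 26° = W cos 44° = 2054 N.
Along incline: P cos 26° + μN = W sin 44° with W sin 44° = 1983 N.
Solving the pair for P and N: P = 1298 N, N = 1485 N (and f = μN = 816.5 N).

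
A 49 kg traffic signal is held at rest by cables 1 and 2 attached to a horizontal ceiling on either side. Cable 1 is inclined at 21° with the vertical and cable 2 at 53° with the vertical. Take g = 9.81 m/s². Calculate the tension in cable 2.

T_2 ≈ 179 N

Angles from the horizontal: cable 1 is 90° − 21° = 69°, cable 2 is 90° − 53° = 37°.
Weight W = 49 × 9.81 = 480.7 N acts straight down.
Horizontal: T_1 cos 69° = T_2 cos 37°  →  T_1 = 2.229 T_2.
Vertical: T_1 sin 69° + T_2 sin 37° = 480.7.
Substituting the horizontal relation into the vertical equation gives 2.682 T_2 = 480.7, so T_2 = 179.2 N.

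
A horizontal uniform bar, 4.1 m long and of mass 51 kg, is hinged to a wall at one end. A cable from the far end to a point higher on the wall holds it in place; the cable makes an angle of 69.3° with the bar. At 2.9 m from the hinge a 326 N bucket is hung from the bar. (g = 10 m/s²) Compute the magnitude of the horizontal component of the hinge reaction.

Take torques about the hinge: T sin 69.3° · 4.1 = 51×10×2.05 + 326×2.9 = 1990.9 N·m.
So T = 1990.9 / (0.9354 × 4.1) = 519.1 N.
ΣF_x = 0: H_x = T cos 69.3° = 183.49 N.

H_x ≈ 183 N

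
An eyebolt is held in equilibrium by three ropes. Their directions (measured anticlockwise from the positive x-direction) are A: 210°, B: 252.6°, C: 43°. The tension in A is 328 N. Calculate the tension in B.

T_B ≈ 149 N

Resolve: ΣF_x = 328 cos 210° + T_B cos 252.6° + T_C cos 43° = 0.
        ΣF_y = 328 sin 210° + T_B sin 252.6° + T_C sin 43° = 0.
The known terms sum to (-284.1, -164) N, so -0.2990 T_B + 0.7314 T_C = 284.1 and -0.9542 T_B + 0.6820 T_C = 164.
Solving simultaneously: T_B = 149.4 N, T_C = 449.5 N.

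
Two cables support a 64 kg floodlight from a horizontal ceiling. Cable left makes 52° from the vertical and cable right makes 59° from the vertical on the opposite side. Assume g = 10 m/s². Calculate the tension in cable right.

T_right ≈ 540 N

Angles from the horizontal: cable left is 90° − 52° = 38°, cable right is 90° − 59° = 31°.
Weight W = 64 × 10 = 640 N acts straight down.
Horizontal: T_left cos 38° = T_right cos 31°  →  T_left = 1.088 T_right.
Vertical: T_left sin 38° + T_right sin 31° = 640.
Substituting the horizontal relation into the vertical equation gives 1.185 T_right = 640, so T_right = 540.2 N.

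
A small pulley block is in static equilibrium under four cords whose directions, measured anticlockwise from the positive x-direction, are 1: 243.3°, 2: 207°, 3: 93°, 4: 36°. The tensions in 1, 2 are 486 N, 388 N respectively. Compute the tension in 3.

Resolve: ΣF_x = 486 cos 243.3° + 388 cos 207° + T_3 cos 93° + T_4 cos 36° = 0.
        ΣF_y = 486 sin 243.3° + 388 sin 207° + T_3 sin 93° + T_4 sin 36° = 0.
The known terms sum to (-564.1, -610.3) N, so -0.0523 T_3 + 0.8090 T_4 = 564.1 and 0.9986 T_3 + 0.5878 T_4 = 610.3.
Solving simultaneously: T_3 = 193.4 N, T_4 = 709.8 N.

T_3 ≈ 193 N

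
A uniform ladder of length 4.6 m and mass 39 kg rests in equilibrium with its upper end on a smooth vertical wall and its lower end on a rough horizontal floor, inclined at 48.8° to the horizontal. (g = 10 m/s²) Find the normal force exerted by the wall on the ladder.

N_wall ≈ 171 N

Torques about the foot: N_wall · 4.6 sin 48.8° = 39×10×2.3 cos 48.8° → N_wall = 170.71 N.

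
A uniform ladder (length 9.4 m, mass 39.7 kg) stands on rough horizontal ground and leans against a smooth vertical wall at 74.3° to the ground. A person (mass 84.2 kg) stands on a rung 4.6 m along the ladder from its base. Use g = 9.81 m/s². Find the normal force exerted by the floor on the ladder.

N_floor ≈ 1220 N

ΣF_y = 0: N_floor = 39.7×9.81 + 84.2×9.81 = 1215.5 N.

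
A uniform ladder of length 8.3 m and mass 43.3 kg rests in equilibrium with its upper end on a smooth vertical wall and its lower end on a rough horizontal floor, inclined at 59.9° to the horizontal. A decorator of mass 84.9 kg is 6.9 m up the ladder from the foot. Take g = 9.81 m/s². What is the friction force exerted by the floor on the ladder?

Torques about the foot: N_wall · 8.3 sin 59.9° = 43.3×9.81×4.15 cos 59.9° + 84.9×9.81×6.9 cos 59.9° → N_wall = 524.48 N.
ΣF_x = 0: f_floor = N_wall = 524.48 N.

f ≈ 524 N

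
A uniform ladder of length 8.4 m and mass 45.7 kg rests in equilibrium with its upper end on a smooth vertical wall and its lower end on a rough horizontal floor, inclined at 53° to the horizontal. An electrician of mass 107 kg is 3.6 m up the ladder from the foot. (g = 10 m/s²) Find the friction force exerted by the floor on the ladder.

f ≈ 518 N

Torques about the foot: N_wall · 8.4 sin 53° = 45.7×10×4.2 cos 53° + 107×10×3.6 cos 53° → N_wall = 517.75 N.
ΣF_x = 0: f_floor = N_wall = 517.75 N.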